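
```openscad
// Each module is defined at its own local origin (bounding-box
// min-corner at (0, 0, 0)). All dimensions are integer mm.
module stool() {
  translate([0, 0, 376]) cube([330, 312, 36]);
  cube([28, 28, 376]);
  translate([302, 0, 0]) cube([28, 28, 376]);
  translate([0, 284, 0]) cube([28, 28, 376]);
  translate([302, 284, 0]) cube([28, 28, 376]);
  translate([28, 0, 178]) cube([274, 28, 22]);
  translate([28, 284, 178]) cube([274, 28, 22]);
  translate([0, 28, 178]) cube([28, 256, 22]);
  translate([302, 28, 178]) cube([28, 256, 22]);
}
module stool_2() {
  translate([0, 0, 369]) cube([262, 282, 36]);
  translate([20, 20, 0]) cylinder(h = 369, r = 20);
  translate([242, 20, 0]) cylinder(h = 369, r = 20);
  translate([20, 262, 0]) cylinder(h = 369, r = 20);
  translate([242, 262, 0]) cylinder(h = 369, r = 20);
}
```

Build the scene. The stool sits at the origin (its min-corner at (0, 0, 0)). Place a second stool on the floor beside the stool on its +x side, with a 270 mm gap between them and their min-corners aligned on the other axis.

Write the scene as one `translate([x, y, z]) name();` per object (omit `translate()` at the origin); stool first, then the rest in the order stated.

stool();
translate([600, 0, 0]) stool_2();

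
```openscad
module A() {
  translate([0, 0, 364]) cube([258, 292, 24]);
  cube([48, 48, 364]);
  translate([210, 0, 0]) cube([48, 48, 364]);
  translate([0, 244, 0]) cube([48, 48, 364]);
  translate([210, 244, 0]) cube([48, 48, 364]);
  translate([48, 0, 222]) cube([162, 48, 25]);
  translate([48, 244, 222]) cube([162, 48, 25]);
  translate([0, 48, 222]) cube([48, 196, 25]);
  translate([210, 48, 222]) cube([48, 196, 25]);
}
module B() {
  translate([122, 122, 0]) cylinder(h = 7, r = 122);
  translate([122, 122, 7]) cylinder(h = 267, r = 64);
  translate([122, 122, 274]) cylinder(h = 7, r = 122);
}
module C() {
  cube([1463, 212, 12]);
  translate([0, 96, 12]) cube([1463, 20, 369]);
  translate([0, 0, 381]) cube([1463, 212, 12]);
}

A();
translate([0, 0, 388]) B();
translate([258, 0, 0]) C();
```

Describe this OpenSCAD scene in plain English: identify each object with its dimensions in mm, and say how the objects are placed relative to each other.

A is a four-legged stool. The seat is a 258×292×24 mm slab whose top surface is at z = 388 mm; four square legs, each 48×48 mm in cross-section, run from the floor (z = 0) to the underside of the seat, each flush with a corner of the seat. Four stretchers, 48 mm wide and 25 mm tall, connect adjacent legs with their undersides at z = 222 mm, each running between the inner faces of the legs it joins and aligned with the legs' outer faces on the other axis.

B is a spool: two coaxial disc flanges of radius 122 mm and thickness 7 mm, joined by a core cylinder of radius 64 mm and height 267 mm. The lower flange rests on z = 0 and the three cylinders share a vertical axis.

C is an I-beam lying along x, 1463 mm long. Overall section height 393 mm. Two flanges 212 mm wide (y) and 12 mm thick, one on the floor and one at the top; a web 20 mm thick runs between them, centred on the flange width.

The spool is on top of the stool. The I-beam is against the stool's +x side, with their −y faces flush.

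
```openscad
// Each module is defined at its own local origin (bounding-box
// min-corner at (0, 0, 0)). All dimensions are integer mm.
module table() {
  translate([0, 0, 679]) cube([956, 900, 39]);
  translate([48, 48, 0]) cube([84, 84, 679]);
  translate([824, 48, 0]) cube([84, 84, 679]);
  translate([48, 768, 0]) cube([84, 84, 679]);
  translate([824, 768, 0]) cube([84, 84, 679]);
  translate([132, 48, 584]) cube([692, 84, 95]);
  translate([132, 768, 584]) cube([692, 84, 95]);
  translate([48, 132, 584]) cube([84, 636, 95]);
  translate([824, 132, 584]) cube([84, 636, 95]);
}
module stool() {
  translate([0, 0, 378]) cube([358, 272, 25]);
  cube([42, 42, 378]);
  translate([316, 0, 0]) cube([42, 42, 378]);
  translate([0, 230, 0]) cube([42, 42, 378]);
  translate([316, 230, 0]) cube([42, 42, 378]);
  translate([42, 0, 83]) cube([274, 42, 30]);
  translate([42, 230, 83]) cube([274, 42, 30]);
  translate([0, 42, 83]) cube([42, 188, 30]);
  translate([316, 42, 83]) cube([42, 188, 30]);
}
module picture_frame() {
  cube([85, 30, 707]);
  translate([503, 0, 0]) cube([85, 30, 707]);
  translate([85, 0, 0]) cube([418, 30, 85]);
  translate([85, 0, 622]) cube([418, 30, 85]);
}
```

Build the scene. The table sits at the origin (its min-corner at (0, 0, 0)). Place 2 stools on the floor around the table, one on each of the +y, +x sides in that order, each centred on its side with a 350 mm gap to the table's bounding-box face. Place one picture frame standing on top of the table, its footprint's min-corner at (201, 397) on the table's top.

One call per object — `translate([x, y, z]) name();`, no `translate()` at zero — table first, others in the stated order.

table();
translate([299, 1250, 0]) stool();
translate([1306, 314, 0]) stool();
translate([201, 397, 718]) picture_frame();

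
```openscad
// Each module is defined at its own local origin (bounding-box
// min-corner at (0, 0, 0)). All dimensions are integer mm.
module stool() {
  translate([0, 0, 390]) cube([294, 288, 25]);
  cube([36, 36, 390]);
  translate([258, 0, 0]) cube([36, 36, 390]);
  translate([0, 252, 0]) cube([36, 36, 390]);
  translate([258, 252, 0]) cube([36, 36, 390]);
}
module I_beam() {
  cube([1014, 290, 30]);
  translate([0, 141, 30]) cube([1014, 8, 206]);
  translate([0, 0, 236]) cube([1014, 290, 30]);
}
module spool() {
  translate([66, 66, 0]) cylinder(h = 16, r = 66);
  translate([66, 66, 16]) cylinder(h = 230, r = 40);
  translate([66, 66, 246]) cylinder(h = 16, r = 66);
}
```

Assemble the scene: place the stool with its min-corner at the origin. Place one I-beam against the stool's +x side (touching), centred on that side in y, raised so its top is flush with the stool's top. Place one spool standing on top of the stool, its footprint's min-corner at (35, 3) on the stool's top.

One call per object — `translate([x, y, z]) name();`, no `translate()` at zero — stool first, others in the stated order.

stool();
translate([294, -1, 149]) I_beam();
translate([35, 3, 415]) spool();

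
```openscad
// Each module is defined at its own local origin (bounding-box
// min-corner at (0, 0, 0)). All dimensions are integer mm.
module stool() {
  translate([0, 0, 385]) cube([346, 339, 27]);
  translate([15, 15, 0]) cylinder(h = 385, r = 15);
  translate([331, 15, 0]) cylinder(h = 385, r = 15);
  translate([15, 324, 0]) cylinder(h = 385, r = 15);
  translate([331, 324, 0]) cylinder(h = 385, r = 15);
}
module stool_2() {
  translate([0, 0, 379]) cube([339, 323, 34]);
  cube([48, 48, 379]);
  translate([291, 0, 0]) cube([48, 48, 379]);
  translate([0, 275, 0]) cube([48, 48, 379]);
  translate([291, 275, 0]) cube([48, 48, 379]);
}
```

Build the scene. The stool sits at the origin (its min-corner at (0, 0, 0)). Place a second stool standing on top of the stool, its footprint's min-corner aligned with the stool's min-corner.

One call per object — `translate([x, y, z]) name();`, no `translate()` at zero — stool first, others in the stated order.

stool();
translate([0, 0, 412]) stool_2();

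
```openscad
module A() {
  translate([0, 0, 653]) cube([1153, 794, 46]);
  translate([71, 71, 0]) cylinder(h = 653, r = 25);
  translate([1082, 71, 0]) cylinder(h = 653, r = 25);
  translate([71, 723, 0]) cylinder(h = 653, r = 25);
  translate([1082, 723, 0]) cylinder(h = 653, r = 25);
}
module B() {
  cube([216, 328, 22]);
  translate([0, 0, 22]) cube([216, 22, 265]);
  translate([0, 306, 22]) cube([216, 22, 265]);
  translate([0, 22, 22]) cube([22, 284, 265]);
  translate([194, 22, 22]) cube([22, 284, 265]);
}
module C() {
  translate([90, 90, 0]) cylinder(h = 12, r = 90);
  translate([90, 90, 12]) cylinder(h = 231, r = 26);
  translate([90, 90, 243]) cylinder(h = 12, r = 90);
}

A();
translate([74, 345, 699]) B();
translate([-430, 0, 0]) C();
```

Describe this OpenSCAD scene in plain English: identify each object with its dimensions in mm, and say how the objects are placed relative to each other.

A is a table with a 1153×794 mm rectangular top, 46 mm thick, top surface at z = 699 mm, supported by four round legs of 50 mm diameter, each leg's bounding box inset 46 mm from the nearest pair of top edges, running from the floor.

B is an open storage box with external size 216×328×287 mm and wall thickness 22 mm (the base is also 22 mm thick). The base covers the whole footprint; the four walls stand on the base, with the y-facing walls full-width and the x-facing walls fitting between their inner faces.

C is a spool: two coaxial disc flanges of radius 90 mm and thickness 12 mm, joined by a core cylinder of radius 26 mm and height 231 mm. The lower flange rests on z = 0 and the three cylinders share a vertical axis.

The open box is on top of the table. The spool is on the floor beside the table on its −x side.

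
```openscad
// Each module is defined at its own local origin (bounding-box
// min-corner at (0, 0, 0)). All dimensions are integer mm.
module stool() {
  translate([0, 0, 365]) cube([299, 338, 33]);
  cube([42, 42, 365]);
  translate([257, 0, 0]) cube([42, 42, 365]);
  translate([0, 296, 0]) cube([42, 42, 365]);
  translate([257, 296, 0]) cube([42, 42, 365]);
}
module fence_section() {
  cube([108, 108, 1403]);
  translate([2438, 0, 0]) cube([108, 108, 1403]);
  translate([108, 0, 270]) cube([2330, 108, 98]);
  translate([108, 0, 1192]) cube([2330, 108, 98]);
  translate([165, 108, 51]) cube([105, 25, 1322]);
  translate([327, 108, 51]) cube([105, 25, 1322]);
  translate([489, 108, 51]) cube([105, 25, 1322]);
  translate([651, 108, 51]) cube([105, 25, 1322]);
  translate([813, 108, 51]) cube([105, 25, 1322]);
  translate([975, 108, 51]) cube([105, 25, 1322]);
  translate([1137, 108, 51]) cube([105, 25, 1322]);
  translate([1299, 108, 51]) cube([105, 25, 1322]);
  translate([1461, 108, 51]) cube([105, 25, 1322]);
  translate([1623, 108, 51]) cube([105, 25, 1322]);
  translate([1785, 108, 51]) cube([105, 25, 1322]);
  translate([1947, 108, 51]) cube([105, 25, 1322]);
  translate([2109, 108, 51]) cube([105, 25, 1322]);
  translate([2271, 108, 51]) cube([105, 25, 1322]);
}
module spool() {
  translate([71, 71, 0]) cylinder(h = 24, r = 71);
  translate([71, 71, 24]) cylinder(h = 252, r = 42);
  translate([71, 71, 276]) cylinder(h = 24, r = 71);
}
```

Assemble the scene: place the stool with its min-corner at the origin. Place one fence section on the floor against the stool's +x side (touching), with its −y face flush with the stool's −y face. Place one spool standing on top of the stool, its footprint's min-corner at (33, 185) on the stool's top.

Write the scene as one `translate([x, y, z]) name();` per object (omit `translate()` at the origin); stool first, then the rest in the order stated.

stool();
translate([299, 0, 0]) fence_section();
translate([33, 185, 398]) spool();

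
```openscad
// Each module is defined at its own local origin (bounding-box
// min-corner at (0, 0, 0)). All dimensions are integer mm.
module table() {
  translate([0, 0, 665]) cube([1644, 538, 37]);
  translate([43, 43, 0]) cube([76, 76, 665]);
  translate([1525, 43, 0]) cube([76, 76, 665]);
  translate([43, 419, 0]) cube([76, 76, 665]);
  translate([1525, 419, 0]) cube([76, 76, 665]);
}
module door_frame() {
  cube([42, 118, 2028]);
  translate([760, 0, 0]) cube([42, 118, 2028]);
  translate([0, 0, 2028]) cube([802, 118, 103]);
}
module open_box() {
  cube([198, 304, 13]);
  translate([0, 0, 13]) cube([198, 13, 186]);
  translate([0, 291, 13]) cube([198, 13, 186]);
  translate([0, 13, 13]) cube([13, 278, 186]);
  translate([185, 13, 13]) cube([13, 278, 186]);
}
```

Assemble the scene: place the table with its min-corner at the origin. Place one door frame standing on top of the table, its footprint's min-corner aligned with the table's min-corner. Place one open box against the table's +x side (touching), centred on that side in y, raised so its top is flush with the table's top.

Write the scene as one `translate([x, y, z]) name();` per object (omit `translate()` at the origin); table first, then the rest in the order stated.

table();
translate([0, 0, 702]) door_frame();
translate([1644, 117, 503]) open_box();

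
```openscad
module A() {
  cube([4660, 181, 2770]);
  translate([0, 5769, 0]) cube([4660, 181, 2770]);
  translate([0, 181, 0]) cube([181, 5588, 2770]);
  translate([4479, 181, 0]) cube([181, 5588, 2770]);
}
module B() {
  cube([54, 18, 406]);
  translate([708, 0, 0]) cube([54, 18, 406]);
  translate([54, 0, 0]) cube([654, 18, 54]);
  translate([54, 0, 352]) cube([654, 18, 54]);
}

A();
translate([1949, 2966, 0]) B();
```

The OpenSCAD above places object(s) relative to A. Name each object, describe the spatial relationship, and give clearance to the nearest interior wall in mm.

A is a house frame. B is a picture frame. The picture frame sits inside the house frame, centred. The clearance to the nearest interior wall is 1768 mm.

Clearances: x = 1768, y = 2785; minimum 1768 mm.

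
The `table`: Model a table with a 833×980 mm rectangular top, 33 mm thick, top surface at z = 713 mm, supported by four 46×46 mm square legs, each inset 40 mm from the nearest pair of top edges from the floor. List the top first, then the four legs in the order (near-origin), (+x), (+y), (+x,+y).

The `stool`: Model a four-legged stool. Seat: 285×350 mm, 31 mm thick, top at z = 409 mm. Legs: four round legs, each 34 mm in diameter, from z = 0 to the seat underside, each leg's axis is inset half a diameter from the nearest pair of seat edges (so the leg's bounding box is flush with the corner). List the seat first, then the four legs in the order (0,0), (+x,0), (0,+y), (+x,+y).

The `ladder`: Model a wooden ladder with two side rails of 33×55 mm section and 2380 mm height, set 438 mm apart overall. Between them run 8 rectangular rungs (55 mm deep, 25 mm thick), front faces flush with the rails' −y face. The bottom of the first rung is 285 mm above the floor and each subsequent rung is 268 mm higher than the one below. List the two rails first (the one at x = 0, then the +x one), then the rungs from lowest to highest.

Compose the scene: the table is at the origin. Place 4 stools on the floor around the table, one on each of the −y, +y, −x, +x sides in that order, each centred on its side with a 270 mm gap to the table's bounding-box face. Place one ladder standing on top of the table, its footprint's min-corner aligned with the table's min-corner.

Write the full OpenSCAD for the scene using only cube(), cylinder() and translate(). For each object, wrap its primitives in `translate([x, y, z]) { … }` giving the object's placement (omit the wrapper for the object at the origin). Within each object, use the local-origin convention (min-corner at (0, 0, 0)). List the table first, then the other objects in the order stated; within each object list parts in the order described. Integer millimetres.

translate([0, 0, 680]) cube([833, 980, 33]);
translate([40, 40, 0]) cube([46, 46, 680]);
translate([747, 40, 0]) cube([46, 46, 680]);
translate([40, 894, 0]) cube([46, 46, 680]);
translate([747, 894, 0]) cube([46, 46, 680]);
translate([274, -620, 0]) {
  translate([0, 0, 378]) cube([285, 350, 31]);
  translate([17, 17, 0]) cylinder(h = 378, r = 17);
  translate([268, 17, 0]) cylinder(h = 378, r = 17);
  translate([17, 333, 0]) cylinder(h = 378, r = 17);
  translate([268, 333, 0]) cylinder(h = 378, r = 17);
}
translate([274, 1250, 0]) {
  translate([0, 0, 378]) cube([285, 350, 31]);
  translate([17, 17, 0]) cylinder(h = 378, r = 17);
  translate([268, 17, 0]) cylinder(h = 378, r = 17);
  translate([17, 333, 0]) cylinder(h = 378, r = 17);
  translate([268, 333, 0]) cylinder(h = 378, r = 17);
}
translate([-555, 315, 0]) {
  translate([0, 0, 378]) cube([285, 350, 31]);
  translate([17, 17, 0]) cylinder(h = 378, r = 17);
  translate([268, 17, 0]) cylinder(h = 378, r = 17);
  translate([17, 333, 0]) cylinder(h = 378, r = 17);
  translate([268, 333, 0]) cylinder(h = 378, r = 17);
}
translate([1103, 315, 0]) {
  translate([0, 0, 378]) cube([285, 350, 31]);
  translate([17, 17, 0]) cylinder(h = 378, r = 17);
  translate([268, 17, 0]) cylinder(h = 378, r = 17);
  translate([17, 333, 0]) cylinder(h = 378, r = 17);
  translate([268, 333, 0]) cylinder(h = 378, r = 17);
}
translate([0, 0, 713]) {
  cube([33, 55, 2380]);
  translate([405, 0, 0]) cube([33, 55, 2380]);
  translate([33, 0, 285]) cube([372, 55, 25]);
  translate([33, 0, 553]) cube([372, 55, 25]);
  translate([33, 0, 821]) cube([372, 55, 25]);
  translate([33, 0, 1089]) cube([372, 55, 25]);
  translate([33, 0, 1357]) cube([372, 55, 25]);
  translate([33, 0, 1625]) cube([372, 55, 25]);
  translate([33, 0, 1893]) cube([372, 55, 25]);
  translate([33, 0, 2161]) cube([372, 55, 25]);
}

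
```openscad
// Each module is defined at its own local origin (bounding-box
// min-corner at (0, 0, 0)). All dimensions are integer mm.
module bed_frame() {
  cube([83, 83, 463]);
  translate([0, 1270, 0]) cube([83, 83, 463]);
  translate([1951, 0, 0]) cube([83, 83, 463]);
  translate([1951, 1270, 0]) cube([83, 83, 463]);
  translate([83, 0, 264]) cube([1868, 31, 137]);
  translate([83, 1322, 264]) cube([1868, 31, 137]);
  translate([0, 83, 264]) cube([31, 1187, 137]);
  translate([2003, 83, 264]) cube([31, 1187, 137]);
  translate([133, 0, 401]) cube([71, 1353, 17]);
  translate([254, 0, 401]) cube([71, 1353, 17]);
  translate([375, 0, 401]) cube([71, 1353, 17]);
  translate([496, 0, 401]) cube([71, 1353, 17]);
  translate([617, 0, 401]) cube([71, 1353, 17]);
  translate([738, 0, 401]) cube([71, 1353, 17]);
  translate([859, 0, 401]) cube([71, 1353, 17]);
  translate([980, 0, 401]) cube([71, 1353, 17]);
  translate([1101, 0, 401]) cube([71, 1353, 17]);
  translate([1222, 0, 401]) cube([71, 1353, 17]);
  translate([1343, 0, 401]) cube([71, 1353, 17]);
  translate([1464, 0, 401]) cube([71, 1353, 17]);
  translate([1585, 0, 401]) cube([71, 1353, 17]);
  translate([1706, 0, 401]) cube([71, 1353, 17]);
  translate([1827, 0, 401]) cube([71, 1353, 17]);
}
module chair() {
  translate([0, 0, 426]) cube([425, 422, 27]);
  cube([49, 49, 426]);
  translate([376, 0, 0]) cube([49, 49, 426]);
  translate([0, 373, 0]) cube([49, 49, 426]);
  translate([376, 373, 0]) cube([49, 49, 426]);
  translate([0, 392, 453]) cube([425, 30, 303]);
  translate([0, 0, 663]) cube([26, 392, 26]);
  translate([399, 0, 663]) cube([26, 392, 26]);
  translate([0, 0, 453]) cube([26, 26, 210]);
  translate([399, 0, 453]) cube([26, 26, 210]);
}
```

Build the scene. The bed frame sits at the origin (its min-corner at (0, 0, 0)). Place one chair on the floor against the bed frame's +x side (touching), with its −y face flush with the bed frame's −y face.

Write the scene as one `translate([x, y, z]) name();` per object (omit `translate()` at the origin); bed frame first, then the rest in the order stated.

bed_frame();
translate([2034, 0, 0]) chair();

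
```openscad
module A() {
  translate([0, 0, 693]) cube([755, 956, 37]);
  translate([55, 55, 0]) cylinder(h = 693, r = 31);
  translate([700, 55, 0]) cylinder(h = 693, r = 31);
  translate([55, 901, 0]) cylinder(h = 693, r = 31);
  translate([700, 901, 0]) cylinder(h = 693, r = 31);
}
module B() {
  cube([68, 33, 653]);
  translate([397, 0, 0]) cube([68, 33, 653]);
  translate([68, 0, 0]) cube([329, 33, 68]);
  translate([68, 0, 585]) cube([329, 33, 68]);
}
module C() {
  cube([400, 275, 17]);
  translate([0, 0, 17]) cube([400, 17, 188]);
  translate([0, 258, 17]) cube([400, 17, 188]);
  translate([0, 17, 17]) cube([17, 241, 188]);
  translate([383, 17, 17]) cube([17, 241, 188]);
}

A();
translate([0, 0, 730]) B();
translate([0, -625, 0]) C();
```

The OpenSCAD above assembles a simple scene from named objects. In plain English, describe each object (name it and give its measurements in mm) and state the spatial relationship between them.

A is a rectangular dining table. The top is 755×956×37 mm with its upper surface at z = 730 mm. It stands on four round legs of 62 mm diameter, each leg's bounding box inset 24 mm from the nearest pair of top edges, running from the floor to the underside of the top.

B is a picture frame with a 329×517 mm rectangular opening (x by z) and a uniform 68 mm border on every side. Frame depth is 33 mm along y. It is built from two vertical stiles running the full outside height and two horizontal rails spanning the gap between the stiles.

C is an open storage box with external size 400×275×205 mm and wall thickness 17 mm (the base is also 17 mm thick). The base covers the whole footprint; the four walls stand on the base, with the y-facing walls full-width and the x-facing walls fitting between their inner faces.

The picture frame is on top of the table. The open box is on the floor beside the table on its −y side.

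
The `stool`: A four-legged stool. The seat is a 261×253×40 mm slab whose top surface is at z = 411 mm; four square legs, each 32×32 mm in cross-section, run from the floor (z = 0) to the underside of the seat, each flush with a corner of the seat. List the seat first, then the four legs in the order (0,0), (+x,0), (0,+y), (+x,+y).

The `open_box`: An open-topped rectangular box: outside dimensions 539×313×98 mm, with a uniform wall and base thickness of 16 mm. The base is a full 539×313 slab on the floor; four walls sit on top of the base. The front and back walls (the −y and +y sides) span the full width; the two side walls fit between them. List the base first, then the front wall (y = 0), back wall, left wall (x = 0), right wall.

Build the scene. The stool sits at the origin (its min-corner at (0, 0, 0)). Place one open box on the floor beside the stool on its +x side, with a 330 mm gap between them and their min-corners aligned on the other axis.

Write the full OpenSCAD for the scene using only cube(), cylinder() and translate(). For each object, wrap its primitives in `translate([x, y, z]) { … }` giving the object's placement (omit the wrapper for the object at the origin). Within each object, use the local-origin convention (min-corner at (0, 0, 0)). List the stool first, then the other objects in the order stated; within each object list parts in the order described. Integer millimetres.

translate([0, 0, 371]) cube([261, 253, 40]);
cube([32, 32, 371]);
translate([229, 0, 0]) cube([32, 32, 371]);
translate([0, 221, 0]) cube([32, 32, 371]);
translate([229, 221, 0]) cube([32, 32, 371]);
translate([591, 0, 0]) {
  cube([539, 313, 16]);
  translate([0, 0, 16]) cube([539, 16, 82]);
  translate([0, 297, 16]) cube([539, 16, 82]);
  translate([0, 16, 16]) cube([16, 281, 82]);
  translate([523, 16, 16]) cube([16, 281, 82]);
}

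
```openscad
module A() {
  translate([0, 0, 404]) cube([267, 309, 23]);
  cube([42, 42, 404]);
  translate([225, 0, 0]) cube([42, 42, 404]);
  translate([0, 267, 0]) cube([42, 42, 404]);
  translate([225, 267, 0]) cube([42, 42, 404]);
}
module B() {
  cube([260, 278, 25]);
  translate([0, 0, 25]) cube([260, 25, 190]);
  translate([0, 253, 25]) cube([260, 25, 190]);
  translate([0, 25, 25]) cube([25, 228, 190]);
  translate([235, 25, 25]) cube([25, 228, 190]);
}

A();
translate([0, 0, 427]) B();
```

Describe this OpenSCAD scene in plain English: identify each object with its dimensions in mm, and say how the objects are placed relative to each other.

A is a four-legged stool. The seat is a 267×309×23 mm slab whose top surface is at z = 427 mm; four square legs, each 42×42 mm in cross-section, run from the floor (z = 0) to the underside of the seat, each flush with a corner of the seat.

B is an open-topped rectangular box: outside dimensions 260×278×215 mm, with a uniform wall and base thickness of 25 mm. The base is a full 260×278 slab on the floor; four walls sit on top of the base. The front and back walls (the −y and +y sides) span the full width; the two side walls fit between them.

The open box is on top of the stool.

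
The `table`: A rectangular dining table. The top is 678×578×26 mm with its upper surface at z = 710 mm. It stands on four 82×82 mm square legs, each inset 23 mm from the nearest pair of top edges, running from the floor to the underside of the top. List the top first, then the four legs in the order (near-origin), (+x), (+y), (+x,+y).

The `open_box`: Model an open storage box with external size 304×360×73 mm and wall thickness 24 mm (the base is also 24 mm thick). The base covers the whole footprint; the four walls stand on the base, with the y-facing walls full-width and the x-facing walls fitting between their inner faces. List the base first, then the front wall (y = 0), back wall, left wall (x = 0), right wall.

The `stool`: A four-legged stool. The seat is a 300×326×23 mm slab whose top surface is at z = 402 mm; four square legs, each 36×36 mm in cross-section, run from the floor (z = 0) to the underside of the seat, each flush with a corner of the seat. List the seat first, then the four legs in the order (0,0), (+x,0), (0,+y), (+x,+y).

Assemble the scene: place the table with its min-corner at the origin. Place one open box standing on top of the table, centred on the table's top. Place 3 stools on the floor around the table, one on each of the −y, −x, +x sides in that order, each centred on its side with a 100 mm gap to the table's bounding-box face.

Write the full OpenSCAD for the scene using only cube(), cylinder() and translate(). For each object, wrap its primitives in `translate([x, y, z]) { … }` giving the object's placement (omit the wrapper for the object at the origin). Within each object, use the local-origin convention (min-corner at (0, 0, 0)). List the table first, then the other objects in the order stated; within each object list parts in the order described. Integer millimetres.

translate([0, 0, 684]) cube([678, 578, 26]);
translate([23, 23, 0]) cube([82, 82, 684]);
translate([573, 23, 0]) cube([82, 82, 684]);
translate([23, 473, 0]) cube([82, 82, 684]);
translate([573, 473, 0]) cube([82, 82, 684]);
translate([187, 109, 710]) {
  cube([304, 360, 24]);
  translate([0, 0, 24]) cube([304, 24, 49]);
  translate([0, 336, 24]) cube([304, 24, 49]);
  translate([0, 24, 24]) cube([24, 312, 49]);
  translate([280, 24, 24]) cube([24, 312, 49]);
}
translate([189, -426, 0]) {
  translate([0, 0, 379]) cube([300, 326, 23]);
  cube([36, 36, 379]);
  translate([264, 0, 0]) cube([36, 36, 379]);
  translate([0, 290, 0]) cube([36, 36, 379]);
  translate([264, 290, 0]) cube([36, 36, 379]);
}
translate([-400, 126, 0]) {
  translate([0, 0, 379]) cube([300, 326, 23]);
  cube([36, 36, 379]);
  translate([264, 0, 0]) cube([36, 36, 379]);
  translate([0, 290, 0]) cube([36, 36, 379]);
  translate([264, 290, 0]) cube([36, 36, 379]);
}
translate([778, 126, 0]) {
  translate([0, 0, 379]) cube([300, 326, 23]);
  cube([36, 36, 379]);
  translate([264, 0, 0]) cube([36, 36, 379]);
  translate([0, 290, 0]) cube([36, 36, 379]);
  translate([264, 290, 0]) cube([36, 36, 379]);
}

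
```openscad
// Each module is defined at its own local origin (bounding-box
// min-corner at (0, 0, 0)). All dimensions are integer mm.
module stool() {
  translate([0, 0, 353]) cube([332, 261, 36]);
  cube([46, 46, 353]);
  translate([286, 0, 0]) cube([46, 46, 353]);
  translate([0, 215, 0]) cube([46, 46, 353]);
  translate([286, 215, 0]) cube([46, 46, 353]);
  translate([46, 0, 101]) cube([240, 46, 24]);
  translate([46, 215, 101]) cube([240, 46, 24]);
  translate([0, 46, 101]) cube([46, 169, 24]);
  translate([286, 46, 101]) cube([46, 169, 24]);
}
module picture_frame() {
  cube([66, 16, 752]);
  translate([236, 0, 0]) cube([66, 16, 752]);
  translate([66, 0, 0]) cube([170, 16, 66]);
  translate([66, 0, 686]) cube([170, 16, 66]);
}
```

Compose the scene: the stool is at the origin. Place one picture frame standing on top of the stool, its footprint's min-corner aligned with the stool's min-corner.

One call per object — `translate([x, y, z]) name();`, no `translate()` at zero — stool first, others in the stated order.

stool();
translate([0, 0, 389]) picture_frame();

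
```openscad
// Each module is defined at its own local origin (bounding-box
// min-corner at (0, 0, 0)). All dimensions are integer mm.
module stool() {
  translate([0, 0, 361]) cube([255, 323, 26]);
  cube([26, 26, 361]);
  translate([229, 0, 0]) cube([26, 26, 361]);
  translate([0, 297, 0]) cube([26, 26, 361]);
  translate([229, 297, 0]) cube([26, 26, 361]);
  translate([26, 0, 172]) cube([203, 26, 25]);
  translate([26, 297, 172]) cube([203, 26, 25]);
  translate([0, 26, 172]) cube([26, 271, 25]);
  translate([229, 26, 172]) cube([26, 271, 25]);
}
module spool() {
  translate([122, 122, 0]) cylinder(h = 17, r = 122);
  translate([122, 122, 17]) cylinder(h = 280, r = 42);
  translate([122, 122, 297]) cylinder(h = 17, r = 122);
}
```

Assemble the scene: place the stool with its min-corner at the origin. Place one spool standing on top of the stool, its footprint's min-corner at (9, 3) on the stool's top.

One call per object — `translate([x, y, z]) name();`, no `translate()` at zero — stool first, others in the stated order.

stool();
translate([9, 3, 387]) spool();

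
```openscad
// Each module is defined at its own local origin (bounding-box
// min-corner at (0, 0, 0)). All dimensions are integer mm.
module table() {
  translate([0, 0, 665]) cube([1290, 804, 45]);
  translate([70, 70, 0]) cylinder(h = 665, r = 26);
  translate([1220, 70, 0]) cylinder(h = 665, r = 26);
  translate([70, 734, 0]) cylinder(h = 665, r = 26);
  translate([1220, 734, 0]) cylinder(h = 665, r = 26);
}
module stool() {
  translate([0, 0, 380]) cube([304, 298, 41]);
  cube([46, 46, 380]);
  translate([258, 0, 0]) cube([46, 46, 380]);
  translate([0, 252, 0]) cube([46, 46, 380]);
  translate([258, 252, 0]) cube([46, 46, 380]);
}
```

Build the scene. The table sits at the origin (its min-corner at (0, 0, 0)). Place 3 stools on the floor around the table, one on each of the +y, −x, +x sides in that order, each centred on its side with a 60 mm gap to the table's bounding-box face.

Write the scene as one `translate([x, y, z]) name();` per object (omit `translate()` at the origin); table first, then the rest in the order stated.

table();
translate([493, 864, 0]) stool();
translate([-364, 253, 0]) stool();
translate([1350, 253, 0]) stool();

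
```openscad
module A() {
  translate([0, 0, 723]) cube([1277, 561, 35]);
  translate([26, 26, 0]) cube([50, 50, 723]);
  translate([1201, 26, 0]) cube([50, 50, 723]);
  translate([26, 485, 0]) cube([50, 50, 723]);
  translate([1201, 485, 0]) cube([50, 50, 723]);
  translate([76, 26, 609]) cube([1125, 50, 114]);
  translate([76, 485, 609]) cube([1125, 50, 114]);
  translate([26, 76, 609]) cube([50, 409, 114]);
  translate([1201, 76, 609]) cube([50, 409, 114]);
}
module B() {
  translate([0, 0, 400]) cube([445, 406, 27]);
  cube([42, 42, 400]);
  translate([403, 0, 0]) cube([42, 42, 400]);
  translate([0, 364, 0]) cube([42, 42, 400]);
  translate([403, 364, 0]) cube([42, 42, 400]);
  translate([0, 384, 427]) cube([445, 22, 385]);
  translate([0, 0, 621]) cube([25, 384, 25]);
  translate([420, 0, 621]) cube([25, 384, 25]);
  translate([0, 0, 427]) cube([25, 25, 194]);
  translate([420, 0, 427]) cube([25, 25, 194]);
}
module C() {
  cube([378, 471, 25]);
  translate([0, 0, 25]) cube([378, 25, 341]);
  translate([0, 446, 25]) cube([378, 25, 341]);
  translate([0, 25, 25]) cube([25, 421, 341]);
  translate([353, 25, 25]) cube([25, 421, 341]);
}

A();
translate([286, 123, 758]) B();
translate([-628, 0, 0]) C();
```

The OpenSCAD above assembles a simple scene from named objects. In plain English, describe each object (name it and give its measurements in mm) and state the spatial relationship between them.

A is a table with a 1277×561 mm rectangular top, 35 mm thick, top surface at z = 758 mm, supported by four 50×50 mm square legs, each inset 26 mm from the nearest pair of top edges, running from the floor. Four apron rails, 50 mm thick and 114 mm tall, run between adjacent legs with their top edges flush with the underside of the top and their outer faces flush with the legs' outer faces.

B is a chair: 445×406 mm seat, 27 mm thick, top at z = 427 mm, on four 42 mm square corner legs flush with the seat edges. A 22 mm thick backrest slab spans the full seat width, extending 385 mm above the seat top, its back face flush with the seat's +y edge. Two armrests of 25×25 mm section run along each side from the seat's front edge to the front of the backrest, top faces 219 mm above the seat top and outer faces flush with the seat's x-edges; a 25×25 mm post under the front of each armrest stands on the seat at the front corner.

C is an open-topped rectangular box: outside dimensions 378×471×366 mm, with a uniform wall and base thickness of 25 mm. The base is a full 378×471 slab on the floor; four walls sit on top of the base. The front and back walls (the −y and +y sides) span the full width; the two side walls fit between them.

The chair is on top of the table. The open box is on the floor beside the table on its −x side.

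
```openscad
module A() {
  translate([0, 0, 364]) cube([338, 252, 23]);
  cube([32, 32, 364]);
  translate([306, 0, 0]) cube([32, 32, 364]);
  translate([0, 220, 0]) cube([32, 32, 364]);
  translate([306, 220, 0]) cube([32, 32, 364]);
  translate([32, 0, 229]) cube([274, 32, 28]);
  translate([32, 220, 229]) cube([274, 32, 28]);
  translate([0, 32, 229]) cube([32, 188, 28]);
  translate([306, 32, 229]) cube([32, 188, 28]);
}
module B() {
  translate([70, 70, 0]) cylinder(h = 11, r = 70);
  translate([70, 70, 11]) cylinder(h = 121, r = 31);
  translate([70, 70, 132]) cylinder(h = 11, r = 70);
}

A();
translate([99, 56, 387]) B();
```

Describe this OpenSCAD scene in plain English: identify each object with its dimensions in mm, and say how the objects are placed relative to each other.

A is a four-legged stool. The seat is 338×252 mm, 23 mm thick, top at z = 387 mm. It stands on four square legs, each 32×32 mm in cross-section, from z = 0 to the seat underside, each flush with a corner of the seat. Four stretchers, 32 mm wide and 28 mm tall, connect adjacent legs with their undersides at z = 229 mm, each running between the inner faces of the legs it joins and aligned with the legs' outer faces on the other axis.

B is a spool: two coaxial disc flanges of radius 70 mm and thickness 11 mm, joined by a core cylinder of radius 31 mm and height 121 mm. The lower flange rests on z = 0 and the three cylinders share a vertical axis.

The spool is on top of the stool, centred.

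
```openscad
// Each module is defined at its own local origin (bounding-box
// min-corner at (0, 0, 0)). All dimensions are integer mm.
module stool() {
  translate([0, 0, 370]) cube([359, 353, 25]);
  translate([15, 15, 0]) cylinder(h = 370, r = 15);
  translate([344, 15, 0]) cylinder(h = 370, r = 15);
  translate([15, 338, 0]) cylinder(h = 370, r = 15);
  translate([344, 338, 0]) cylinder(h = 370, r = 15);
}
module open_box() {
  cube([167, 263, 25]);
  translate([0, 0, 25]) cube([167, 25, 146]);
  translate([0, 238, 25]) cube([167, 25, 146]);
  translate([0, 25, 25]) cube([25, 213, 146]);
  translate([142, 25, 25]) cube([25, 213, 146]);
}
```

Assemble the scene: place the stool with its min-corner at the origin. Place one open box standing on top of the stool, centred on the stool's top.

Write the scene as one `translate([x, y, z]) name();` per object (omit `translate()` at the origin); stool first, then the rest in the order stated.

stool();
translate([96, 45, 395]) open_box();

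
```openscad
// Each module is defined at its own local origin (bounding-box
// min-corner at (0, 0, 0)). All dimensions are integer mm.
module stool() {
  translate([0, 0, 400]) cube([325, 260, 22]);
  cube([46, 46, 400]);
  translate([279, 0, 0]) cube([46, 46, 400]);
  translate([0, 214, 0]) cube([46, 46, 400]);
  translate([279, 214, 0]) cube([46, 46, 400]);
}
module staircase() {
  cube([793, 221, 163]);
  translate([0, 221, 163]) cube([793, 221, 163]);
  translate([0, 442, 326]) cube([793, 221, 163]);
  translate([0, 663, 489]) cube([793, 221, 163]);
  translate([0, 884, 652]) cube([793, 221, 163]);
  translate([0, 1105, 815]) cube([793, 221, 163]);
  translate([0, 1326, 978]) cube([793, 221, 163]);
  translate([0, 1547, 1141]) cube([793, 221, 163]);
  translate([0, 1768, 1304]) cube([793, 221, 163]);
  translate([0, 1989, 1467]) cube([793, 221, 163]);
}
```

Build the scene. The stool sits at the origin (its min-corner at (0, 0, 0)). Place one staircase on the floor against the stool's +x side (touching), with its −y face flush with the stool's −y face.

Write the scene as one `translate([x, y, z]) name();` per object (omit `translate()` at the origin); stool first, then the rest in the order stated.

stool();
translate([325, 0, 0]) staircase();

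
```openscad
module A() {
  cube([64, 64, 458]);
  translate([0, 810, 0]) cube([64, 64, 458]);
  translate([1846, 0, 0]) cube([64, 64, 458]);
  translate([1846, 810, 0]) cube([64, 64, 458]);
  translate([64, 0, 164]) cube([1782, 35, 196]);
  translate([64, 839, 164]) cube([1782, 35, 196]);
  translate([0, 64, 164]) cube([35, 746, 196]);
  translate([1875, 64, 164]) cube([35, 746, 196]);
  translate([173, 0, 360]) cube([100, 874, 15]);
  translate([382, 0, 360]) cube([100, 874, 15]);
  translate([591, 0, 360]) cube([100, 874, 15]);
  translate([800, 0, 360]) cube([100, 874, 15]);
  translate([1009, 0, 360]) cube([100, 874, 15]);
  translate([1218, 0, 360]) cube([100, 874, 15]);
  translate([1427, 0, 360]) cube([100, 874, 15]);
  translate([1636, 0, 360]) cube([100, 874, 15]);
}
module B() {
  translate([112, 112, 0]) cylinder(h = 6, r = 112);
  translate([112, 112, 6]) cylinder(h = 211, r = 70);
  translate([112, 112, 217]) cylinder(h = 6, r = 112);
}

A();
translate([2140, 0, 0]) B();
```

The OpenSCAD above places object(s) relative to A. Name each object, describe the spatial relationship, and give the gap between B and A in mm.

The spool's nearest face is 230 mm from the bed frame's +x face.

A is a bed frame. B is a spool. The spool is on the floor beside the bed frame on its +x side. The gap between the spool and the bed frame is 230 mm.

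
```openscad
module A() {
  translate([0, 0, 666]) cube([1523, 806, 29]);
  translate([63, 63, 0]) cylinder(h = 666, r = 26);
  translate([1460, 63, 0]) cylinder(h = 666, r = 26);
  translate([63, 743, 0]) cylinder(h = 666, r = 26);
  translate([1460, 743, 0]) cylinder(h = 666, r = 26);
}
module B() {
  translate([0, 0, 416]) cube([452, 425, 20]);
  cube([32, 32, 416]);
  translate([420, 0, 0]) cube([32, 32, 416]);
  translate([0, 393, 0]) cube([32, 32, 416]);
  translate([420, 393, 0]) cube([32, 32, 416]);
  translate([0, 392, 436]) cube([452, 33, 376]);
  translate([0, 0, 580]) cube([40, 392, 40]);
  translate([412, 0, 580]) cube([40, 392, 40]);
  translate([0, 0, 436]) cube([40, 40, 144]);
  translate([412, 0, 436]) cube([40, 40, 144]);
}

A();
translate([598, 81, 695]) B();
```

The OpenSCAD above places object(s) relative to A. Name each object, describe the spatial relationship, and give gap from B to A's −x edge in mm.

A is a table. B is a chair. The chair is on top of the table. The gap from the chair to the table's −x edge is 598 mm.

The chair's min-x is at 598; the table's min-x is 0; gap = 598 mm.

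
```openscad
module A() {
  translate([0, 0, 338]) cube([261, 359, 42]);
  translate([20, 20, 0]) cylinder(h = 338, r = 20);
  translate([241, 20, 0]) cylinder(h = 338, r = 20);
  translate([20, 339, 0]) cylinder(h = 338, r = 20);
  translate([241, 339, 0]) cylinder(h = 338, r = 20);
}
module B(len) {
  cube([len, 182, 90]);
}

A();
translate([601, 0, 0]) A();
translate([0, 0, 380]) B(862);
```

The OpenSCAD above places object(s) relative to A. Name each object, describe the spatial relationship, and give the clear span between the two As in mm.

Second stool starts at x = 601; first ends at x = 261; clear span = 601 − 261 = 340 mm.

A is a stool. B is a beam. A beam spans the tops of two stools. The clear span between the two stools is 340 mm.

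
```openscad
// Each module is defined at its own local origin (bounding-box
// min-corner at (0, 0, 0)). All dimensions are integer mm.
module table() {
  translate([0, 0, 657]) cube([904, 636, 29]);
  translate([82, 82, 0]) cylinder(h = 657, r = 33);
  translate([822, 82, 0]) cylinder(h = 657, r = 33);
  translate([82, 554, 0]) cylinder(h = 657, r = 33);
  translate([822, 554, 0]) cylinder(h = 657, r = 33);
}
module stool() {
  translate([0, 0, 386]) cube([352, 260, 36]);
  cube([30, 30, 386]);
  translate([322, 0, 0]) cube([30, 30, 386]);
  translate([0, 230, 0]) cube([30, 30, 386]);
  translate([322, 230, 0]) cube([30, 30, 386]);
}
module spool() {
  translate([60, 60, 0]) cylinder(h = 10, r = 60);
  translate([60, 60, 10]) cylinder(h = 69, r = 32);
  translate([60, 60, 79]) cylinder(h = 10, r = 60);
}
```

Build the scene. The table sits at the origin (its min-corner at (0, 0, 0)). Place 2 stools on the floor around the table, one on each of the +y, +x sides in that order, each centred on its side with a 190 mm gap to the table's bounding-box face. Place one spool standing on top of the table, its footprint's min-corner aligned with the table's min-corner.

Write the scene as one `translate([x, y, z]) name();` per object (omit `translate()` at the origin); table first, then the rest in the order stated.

table();
translate([276, 826, 0]) stool();
translate([1094, 188, 0]) stool();
translate([0, 0, 686]) spool();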